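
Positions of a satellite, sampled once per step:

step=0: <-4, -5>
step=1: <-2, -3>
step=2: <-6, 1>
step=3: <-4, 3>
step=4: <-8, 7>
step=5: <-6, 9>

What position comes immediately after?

The moves between consecutive positions are <+2, +2>, <-4, +4>, <+2, +2>, <-4, +4>, <+2, +2>; they repeat the 2-cycle [<+2, +2>, <-4, +4>].
step 6: apply <-4, +4> → <-10, 13>

<-10, 13>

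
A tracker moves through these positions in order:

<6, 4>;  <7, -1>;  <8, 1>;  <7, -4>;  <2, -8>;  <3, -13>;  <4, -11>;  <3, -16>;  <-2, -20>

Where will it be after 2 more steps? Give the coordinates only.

<0, -23>

The moves between consecutive positions are <+1, -5>, <+1, +2>, <-1, -5>, <-5, -4>, <+1, -5>, <+1, +2>, <-1, -5>, <-5, -4>; they repeat the 4-cycle [<+1, -5>, <+1, +2>, <-1, -5>, <-5, -4>].
step 9: apply <+1, -5> → <-1, -25>
step 10: apply <+1, +2> → <0, -23>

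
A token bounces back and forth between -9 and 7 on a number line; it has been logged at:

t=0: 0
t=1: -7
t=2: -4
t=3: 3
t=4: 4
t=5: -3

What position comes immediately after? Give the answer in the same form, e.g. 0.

-8

The value travels 7 per step and bounces off the walls at -9 and 7.
  step 6: -3 → -8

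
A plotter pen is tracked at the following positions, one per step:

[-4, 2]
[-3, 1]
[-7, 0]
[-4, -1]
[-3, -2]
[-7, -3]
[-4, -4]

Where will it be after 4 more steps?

The first coordinate repeats the cycle [-4, -3, -7] with period 3; step 10 mod 3 = 1, giving -3.
The second coordinate changes by -1 each step, so at step 10 it is 2 + 10·(-1) = -8.

[-3, -8]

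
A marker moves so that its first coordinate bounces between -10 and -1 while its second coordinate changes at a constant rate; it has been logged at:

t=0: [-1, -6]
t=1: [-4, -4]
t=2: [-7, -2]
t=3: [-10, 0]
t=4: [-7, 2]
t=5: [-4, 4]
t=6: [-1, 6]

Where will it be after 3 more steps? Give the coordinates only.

The first coordinate reflects between -10 and -1, moving 3 per step.
  step 7: -1 → -4
  step 8: -4 → -7
  step 9: -7 → -10
The second coordinate changes by +2 each step: at step 9 it is 12.

[-10, 12]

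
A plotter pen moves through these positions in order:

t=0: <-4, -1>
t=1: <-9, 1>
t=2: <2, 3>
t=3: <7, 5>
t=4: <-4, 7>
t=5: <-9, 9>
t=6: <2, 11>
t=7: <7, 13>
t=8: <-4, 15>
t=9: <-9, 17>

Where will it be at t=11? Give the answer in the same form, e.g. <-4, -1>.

First: cycles through -4, -9, 2, 7 every 4 steps. Step 11 lands at position 3 of the cycle → 7.
Second: linear, +2 per step → 21 at step 11.

<7, 21>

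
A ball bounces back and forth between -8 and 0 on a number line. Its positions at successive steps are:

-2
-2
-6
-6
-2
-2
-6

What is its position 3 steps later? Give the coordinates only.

-2

The value travels 4 per step and bounces off the walls at -8 and 0.
  step 7: -6 → -6
  step 8: -6 → -2
  step 9: -2 → -2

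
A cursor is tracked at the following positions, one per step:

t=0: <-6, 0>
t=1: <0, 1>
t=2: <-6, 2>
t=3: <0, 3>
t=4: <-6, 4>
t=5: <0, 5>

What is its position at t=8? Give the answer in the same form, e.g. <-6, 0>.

<-6, 8>

First: cycles through -6, 0 every 2 steps. Step 8 lands at position 0 of the cycle → -6.
Second: linear, +1 per step → 8 at step 8.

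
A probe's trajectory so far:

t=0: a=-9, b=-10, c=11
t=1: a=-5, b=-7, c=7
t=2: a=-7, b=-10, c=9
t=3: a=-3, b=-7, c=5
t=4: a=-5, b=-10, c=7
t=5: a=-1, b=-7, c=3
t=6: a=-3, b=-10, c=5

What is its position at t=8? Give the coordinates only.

a=-1, b=-10, c=3

The moves between consecutive positions are (+4, +3, -4), (-2, -3, +2), (+4, +3, -4), (-2, -3, +2), (+4, +3, -4), (-2, -3, +2); they repeat the 2-cycle [(+4, +3, -4), (-2, -3, +2)].
step 7: apply (+4, +3, -4) → a=1, b=-7, c=1
step 8: apply (-2, -3, +2) → a=-1, b=-10, c=3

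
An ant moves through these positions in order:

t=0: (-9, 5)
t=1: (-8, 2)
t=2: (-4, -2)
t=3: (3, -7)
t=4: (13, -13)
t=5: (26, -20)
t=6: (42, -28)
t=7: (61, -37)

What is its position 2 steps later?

(108, -58)

Successive displacements: (+1, -3), (+4, -4), (+7, -5), (+10, -6), (+13, -7), (+16, -8), (+19, -9) — each changes by (+3, -1).
step 8: (61, -37) + (+22, -10) → (83, -47)
step 9: (83, -47) + (+25, -11) → (108, -58)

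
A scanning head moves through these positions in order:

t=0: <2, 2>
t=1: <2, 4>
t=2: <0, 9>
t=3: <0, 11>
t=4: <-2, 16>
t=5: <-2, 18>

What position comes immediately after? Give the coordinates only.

<-4, 23>

Step-to-step displacements: <+0, +2>, <-2, +5>, <+0, +2>, <-2, +5>, <+0, +2> — a repeating cycle of length 2.
step 6: apply <-2, +5> → <-4, 23>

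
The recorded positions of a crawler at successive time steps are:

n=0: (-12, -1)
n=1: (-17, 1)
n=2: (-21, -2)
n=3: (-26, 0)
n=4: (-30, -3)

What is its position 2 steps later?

Differencing gives (-5, +2), (-4, -3), (-5, +2), (-4, -3). This is the pattern (-5, +2), (-4, -3) repeated.
step 5: apply (-5, +2) → (-35, -1)
step 6: apply (-4, -3) → (-39, -4)

(-39, -4)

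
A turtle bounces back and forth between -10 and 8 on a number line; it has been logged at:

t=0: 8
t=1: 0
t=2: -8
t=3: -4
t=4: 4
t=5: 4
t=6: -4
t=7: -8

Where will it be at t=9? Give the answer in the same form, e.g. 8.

The value reflects between -10 and 8, moving 8 per step.
  step 8: -8 → 0
  step 9: 0 → 8

8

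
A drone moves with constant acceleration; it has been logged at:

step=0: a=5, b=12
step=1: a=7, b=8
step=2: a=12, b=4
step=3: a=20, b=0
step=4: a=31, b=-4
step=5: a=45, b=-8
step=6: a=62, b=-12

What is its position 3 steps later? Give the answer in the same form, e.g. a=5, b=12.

Taking differences between consecutive positions: (+2, -4), (+5, -4), (+8, -4), (+11, -4), (+14, -4), (+17, -4). These grow by (+3, +0) each step.
step 7: a=62, b=-12 + (+20, -4) → a=82, b=-16
step 8: a=82, b=-16 + (+23, -4) → a=105, b=-20
step 9: a=105, b=-20 + (+26, -4) → a=131, b=-24

a=131, b=-24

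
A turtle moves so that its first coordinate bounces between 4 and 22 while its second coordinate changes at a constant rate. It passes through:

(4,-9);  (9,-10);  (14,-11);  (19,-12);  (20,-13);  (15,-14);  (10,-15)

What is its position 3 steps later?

The first coordinate travels 5 per step and bounces off the walls at 4 and 22.
  step 7: 10 → 5
  step 8: 5 → 8
  step 9: 8 → 13
The second coordinate changes by -1 each step: at step 9 it is -18.

(13,-18)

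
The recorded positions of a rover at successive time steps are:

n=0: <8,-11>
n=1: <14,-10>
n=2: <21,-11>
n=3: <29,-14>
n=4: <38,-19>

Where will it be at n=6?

<59,-35>

Taking differences between consecutive positions: <+6,+1>, <+7,-1>, <+8,-3>, <+9,-5>. These grow by <+1,-2> each step.
step 5: <38,-19> + <+10,-7> → <48,-26>
step 6: <48,-26> + <+11,-9> → <59,-35>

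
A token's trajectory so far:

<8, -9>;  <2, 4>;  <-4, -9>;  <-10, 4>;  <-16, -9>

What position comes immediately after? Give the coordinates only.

<-22, 4>

The first coordinate changes by -6 each step, so at step 5 it is 8 + 5·(-6) = -22.
The second coordinate repeats the cycle [-9, 4] with period 2; step 5 mod 2 = 1, giving 4.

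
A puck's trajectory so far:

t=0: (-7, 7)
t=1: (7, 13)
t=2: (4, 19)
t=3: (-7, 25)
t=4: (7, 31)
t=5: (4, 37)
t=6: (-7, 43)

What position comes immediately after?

First: cycles through -7, 7, 4 every 3 steps. Step 7 lands at position 1 of the cycle → 7.
Second: linear, +6 per step → 49 at step 7.

(7, 49)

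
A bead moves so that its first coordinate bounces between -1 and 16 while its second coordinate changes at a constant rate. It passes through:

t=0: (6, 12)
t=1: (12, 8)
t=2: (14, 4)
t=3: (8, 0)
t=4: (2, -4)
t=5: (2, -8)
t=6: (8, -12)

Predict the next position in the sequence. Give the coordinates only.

(14, -16)

The first coordinate travels 6 per step and bounces off the walls at -1 and 16.
  step 7: 8 → 14
The second coordinate changes by -4 each step: at step 7 it is -16.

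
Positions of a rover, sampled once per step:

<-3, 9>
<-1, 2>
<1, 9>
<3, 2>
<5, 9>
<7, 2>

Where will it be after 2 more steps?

<11, 2>

First: linear, +2 per step → 11 at step 7.
Second: cycles through 9, 2 every 2 steps. Step 7 lands at position 1 of the cycle → 2.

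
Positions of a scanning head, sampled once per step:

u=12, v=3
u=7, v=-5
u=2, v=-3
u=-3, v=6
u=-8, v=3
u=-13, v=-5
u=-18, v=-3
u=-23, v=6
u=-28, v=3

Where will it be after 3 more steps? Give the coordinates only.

The u coordinate changes by -5 each step, so at step 11 it is 12 + 11·(-5) = -43.
The v coordinate repeats the cycle [3, -5, -3, 6] with period 4; step 11 mod 4 = 3, giving 6.

u=-43, v=6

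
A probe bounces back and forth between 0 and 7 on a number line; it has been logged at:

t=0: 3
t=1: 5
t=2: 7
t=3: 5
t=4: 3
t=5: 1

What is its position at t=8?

The value travels 2 per step and bounces off the walls at 0 and 7.
  step 6: 1 → 1
  step 7: 1 → 3
  step 8: 3 → 5

5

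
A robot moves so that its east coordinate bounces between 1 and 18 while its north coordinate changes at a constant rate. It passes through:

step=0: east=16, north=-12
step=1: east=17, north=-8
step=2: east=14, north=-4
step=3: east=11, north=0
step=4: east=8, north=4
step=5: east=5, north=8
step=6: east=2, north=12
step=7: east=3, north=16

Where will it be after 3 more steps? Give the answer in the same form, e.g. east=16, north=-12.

east=12, north=28

The east coordinate reflects between 1 and 18, moving 3 per step.
  step 8: 3 → 6
  step 9: 6 → 9
  step 10: 9 → 12
The north coordinate changes by +4 each step: at step 10 it is 28.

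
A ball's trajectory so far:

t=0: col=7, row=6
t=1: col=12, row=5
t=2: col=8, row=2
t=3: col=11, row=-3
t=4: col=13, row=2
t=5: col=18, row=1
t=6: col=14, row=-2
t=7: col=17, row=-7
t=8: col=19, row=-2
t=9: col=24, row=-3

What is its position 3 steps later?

col=25, row=-6

Differencing gives (+5, -1), (-4, -3), (+3, -5), (+2, +5), (+5, -1), (-4, -3), (+3, -5), (+2, +5), (+5, -1). This is the pattern (+5, -1), (-4, -3), (+3, -5), (+2, +5) repeated.
step 10: apply (-4, -3) → col=20, row=-6
step 11: apply (+3, -5) → col=23, row=-11
step 12: apply (+2, +5) → col=25, row=-6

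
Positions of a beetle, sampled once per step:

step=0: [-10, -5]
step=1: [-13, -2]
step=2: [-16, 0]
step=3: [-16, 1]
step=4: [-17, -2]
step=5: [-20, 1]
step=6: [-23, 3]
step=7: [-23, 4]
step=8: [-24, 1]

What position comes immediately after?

Differencing gives [-3, +3], [-3, +2], [+0, +1], [-1, -3], [-3, +3], [-3, +2], [+0, +1], [-1, -3]. This is the pattern [-3, +3], [-3, +2], [+0, +1], [-1, -3] repeated.
step 9: apply [-3, +3] → [-27, 4]

[-27, 4]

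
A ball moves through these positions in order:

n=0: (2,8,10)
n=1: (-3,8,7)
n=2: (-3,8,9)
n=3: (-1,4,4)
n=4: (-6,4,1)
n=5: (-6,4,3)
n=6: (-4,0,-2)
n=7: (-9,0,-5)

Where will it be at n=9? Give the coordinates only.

Differencing gives (-5,+0,-3), (+0,+0,+2), (+2,-4,-5), (-5,+0,-3), (+0,+0,+2), (+2,-4,-5), (-5,+0,-3). This is the pattern (-5,+0,-3), (+0,+0,+2), (+2,-4,-5) repeated.
step 8: apply (+0,+0,+2) → (-9,0,-3)
step 9: apply (+2,-4,-5) → (-7,-4,-8)

(-7,-4,-8)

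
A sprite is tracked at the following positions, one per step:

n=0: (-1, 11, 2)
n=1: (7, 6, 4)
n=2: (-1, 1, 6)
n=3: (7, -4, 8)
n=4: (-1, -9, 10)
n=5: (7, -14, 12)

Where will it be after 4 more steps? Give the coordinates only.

First: cycles through -1, 7 every 2 steps. Step 9 lands at position 1 of the cycle → 7.
Second: linear, -5 per step → -34 at step 9.
Third: linear, +2 per step → 20 at step 9.

(7, -34, 20)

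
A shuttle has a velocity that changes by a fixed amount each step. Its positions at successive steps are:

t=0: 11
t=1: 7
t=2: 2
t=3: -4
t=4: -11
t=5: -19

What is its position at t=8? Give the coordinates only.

First differences are -4, -5, -6, -7, -8; their common second difference is -1 (constant acceleration).
step 6: -19 − 9 → -28
step 7: -28 − 10 → -38
step 8: -38 − 11 → -49

-49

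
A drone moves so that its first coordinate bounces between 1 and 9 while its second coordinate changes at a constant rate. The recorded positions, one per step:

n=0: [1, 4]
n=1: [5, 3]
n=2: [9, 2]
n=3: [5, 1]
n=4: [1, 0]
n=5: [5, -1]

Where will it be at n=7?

[5, -3]

The first coordinate reflects between 1 and 9, moving 4 per step.
  step 6: 5 → 9
  step 7: 9 → 5
The second coordinate changes by -1 each step: at step 7 it is -3.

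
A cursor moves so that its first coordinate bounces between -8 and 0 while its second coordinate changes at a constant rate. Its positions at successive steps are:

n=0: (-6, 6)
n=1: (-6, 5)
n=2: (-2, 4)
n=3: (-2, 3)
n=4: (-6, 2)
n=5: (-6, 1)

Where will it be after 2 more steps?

The first coordinate travels 4 per step and bounces off the walls at -8 and 0.
  step 6: -6 → -2
  step 7: -2 → -2
The second coordinate changes by -1 each step: at step 7 it is -1.

(-2, -1)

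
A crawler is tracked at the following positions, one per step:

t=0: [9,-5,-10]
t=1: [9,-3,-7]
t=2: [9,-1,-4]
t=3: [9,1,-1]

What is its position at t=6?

Each step adds [+0,+2,+3] to the position.
step 4: [9,1,-1] + [+0,+2,+3] → [9,3,2]
step 5: [9,3,2] + [+0,+2,+3] → [9,5,5]
step 6: [9,5,5] + [+0,+2,+3] → [9,7,8]

[9,7,8]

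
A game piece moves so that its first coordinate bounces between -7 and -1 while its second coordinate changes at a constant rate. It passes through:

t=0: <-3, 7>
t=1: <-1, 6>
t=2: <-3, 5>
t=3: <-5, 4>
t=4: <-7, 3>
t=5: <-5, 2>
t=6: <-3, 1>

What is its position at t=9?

<-5, -2>

The first coordinate travels 2 per step and bounces off the walls at -7 and -1.
  step 7: -3 → -1
  step 8: -1 → -3
  step 9: -3 → -5
The second coordinate changes by -1 each step: at step 9 it is -2.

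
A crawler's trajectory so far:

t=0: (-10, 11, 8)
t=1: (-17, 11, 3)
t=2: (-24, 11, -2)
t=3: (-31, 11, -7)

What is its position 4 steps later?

Constant displacement of (-7, +0, -5) per step.
step 4: (-31, 11, -7) + (-7, +0, -5) → (-38, 11, -12)
step 5: (-38, 11, -12) + (-7, +0, -5) → (-45, 11, -17)
step 6: (-45, 11, -17) + (-7, +0, -5) → (-52, 11, -22)
step 7: (-52, 11, -22) + (-7, +0, -5) → (-59, 11, -27)

(-59, 11, -27)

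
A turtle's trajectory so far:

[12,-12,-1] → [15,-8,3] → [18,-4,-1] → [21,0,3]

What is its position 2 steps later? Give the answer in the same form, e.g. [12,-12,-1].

[27,8,3]

The first coordinate changes by +3 each step, so at step 5 it is 12 + 5·(3) = 27.
The second coordinate changes by +4 each step, so at step 5 it is -12 + 5·(4) = 8.
The third coordinate repeats the cycle [-1, 3] with period 2; step 5 mod 2 = 1, giving 3.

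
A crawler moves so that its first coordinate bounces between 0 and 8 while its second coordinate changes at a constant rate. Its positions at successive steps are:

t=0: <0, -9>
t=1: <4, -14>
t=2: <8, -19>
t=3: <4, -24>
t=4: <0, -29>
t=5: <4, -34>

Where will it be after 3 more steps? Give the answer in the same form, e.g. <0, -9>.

<0, -49>

The first coordinate travels 4 per step and bounces off the walls at 0 and 8.
  step 6: 4 → 8
  step 7: 8 → 4
  step 8: 4 → 0
The second coordinate changes by -5 each step: at step 8 it is -49.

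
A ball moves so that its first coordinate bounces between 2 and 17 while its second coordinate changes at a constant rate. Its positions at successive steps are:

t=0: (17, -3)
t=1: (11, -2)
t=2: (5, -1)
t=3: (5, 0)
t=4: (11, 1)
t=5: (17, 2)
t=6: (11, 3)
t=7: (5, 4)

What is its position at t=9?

The first coordinate travels 6 per step and bounces off the walls at 2 and 17.
  step 8: 5 → 5
  step 9: 5 → 11
The second coordinate changes by +1 each step: at step 9 it is 6.

(11, 6)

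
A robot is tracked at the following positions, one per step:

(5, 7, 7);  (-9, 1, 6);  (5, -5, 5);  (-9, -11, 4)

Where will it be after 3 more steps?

The first coordinate repeats the cycle [5, -9] with period 2; step 6 mod 2 = 0, giving 5.
The second coordinate changes by -6 each step, so at step 6 it is 7 + 6·(-6) = -29.
The third coordinate changes by -1 each step, so at step 6 it is 7 + 6·(-1) = 1.

(5, -29, 1)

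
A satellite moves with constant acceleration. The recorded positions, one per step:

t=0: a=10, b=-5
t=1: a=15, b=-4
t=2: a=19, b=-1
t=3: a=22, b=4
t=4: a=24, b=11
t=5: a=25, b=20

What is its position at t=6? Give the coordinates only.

Taking differences between consecutive positions: (+5, +1), (+4, +3), (+3, +5), (+2, +7), (+1, +9). These grow by (-1, +2) each step.
step 6: a=25, b=20 + (+0, +11) → a=25, b=31

a=25, b=31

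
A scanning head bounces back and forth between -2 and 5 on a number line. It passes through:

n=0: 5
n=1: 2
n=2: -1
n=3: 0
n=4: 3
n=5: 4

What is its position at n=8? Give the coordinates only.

1

The value reflects between -2 and 5, moving 3 per step.
  step 6: 4 → 1
  step 7: 1 → -2
  step 8: -2 → 1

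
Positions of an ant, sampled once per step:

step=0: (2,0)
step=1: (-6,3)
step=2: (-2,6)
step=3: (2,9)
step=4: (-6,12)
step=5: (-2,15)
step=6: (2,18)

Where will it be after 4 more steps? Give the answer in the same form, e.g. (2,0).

(-6,30)

First: cycles through 2, -6, -2 every 3 steps. Step 10 lands at position 1 of the cycle → -6.
Second: linear, +3 per step → 30 at step 10.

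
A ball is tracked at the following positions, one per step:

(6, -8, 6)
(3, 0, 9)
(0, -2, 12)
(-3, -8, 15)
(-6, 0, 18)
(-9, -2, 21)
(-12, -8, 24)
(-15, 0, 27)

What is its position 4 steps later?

(-27, -2, 39)

First: linear, -3 per step → -27 at step 11.
Second: cycles through -8, 0, -2 every 3 steps. Step 11 lands at position 2 of the cycle → -2.
Third: linear, +3 per step → 39 at step 11.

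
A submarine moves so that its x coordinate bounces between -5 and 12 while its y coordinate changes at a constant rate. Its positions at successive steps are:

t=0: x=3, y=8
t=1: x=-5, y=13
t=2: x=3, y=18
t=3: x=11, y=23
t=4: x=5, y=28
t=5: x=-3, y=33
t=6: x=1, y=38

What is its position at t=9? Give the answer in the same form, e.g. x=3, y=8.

x=-1, y=53

The x coordinate reflects between -5 and 12, moving 8 per step.
  step 7: 1 → 9
  step 8: 9 → 7
  step 9: 7 → -1
The y coordinate changes by +5 each step: at step 9 it is 53.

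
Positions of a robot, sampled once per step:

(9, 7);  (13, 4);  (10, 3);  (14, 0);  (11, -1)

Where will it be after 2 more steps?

(12, -5)

Differencing gives (+4, -3), (-3, -1), (+4, -3), (-3, -1). This is the pattern (+4, -3), (-3, -1) repeated.
step 5: apply (+4, -3) → (15, -4)
step 6: apply (-3, -1) → (12, -5)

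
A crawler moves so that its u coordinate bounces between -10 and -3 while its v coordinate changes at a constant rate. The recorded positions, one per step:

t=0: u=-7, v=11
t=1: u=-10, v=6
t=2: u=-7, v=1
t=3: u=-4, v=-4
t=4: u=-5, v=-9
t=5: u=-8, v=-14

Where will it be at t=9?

The u coordinate reflects between -10 and -3, moving 3 per step.
  step 6: -8 → -9
  step 7: -9 → -6
  step 8: -6 → -3
  step 9: -3 → -6
The v coordinate changes by -5 each step: at step 9 it is -34.

u=-6, v=-34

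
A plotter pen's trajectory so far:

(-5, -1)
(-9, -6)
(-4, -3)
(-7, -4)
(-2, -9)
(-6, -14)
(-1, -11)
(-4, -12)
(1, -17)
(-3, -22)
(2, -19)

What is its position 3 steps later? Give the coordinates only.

(0, -30)

Differencing gives (-4, -5), (+5, +3), (-3, -1), (+5, -5), (-4, -5), (+5, +3), (-3, -1), (+5, -5), (-4, -5), (+5, +3). This is the pattern (-4, -5), (+5, +3), (-3, -1), (+5, -5) repeated.
step 11: apply (-3, -1) → (-1, -20)
step 12: apply (+5, -5) → (4, -25)
step 13: apply (-4, -5) → (0, -30)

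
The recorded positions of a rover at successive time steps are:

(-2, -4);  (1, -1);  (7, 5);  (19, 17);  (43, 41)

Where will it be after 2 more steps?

(187, 185)

Step-to-step displacements: (+3, +3), (+6, +6), (+12, +12), (+24, +24); each is 2× the previous.
step 5: (43, 41) + (+48, +48) → (91, 89)
step 6: (91, 89) + (+96, +96) → (187, 185)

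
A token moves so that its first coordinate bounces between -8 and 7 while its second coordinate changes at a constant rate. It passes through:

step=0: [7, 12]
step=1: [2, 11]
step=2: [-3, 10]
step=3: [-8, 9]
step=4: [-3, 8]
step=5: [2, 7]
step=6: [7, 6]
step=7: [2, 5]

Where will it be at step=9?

The first coordinate reflects between -8 and 7, moving 5 per step.
  step 8: 2 → -3
  step 9: -3 → -8
The second coordinate changes by -1 each step: at step 9 it is 3.

[-8, 3]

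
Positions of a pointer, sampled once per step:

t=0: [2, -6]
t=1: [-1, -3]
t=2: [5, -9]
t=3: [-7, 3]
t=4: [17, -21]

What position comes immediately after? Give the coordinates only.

Consecutive displacements [-3, +3], [+6, -6], [-12, +12], [+24, -24] scale by a factor of -2 each step.
step 5: [17, -21] + [-48, +48] → [-31, 27]

[-31, 27]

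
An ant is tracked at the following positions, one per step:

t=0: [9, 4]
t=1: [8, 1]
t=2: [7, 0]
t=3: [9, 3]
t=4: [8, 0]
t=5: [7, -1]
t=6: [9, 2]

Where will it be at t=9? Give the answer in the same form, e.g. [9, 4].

Differencing gives [-1, -3], [-1, -1], [+2, +3], [-1, -3], [-1, -1], [+2, +3]. This is the pattern [-1, -3], [-1, -1], [+2, +3] repeated.
step 7: apply [-1, -3] → [8, -1]
step 8: apply [-1, -1] → [7, -2]
step 9: apply [+2, +3] → [9, 1]

[9, 1]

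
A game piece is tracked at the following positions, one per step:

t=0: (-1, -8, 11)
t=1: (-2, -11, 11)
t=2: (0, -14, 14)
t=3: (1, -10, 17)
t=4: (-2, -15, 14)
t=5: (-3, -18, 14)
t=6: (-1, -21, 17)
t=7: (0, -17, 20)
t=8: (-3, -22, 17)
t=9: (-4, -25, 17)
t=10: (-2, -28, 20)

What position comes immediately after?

The moves between consecutive positions are (-1, -3, +0), (+2, -3, +3), (+1, +4, +3), (-3, -5, -3), (-1, -3, +0), (+2, -3, +3), (+1, +4, +3), (-3, -5, -3), (-1, -3, +0), (+2, -3, +3); they repeat the 4-cycle [(-1, -3, +0), (+2, -3, +3), (+1, +4, +3), (-3, -5, -3)].
step 11: apply (+1, +4, +3) → (-1, -24, 23)

(-1, -24, 23)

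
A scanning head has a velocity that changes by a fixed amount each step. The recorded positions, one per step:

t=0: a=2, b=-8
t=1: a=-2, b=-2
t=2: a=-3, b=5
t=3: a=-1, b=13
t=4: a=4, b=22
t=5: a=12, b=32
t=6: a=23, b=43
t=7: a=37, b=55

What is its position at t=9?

First differences are (-4,+6), (-1,+7), (+2,+8), (+5,+9), (+8,+10), (+11,+11), (+14,+12); their common second difference is (+3,+1) (constant acceleration).
step 8: a=37, b=55 + (+17,+13) → a=54, b=68
step 9: a=54, b=68 + (+20,+14) → a=74, b=82

a=74, b=82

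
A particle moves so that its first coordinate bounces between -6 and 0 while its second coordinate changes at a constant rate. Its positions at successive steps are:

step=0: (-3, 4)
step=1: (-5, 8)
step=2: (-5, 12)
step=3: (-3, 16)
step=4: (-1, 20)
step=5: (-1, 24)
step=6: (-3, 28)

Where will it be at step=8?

(-5, 36)

The first coordinate travels 2 per step and bounces off the walls at -6 and 0.
  step 7: -3 → -5
  step 8: -5 → -5
The second coordinate changes by +4 each step: at step 8 it is 36.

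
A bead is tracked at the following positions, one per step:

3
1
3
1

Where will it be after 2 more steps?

Consecutive displacements -2, +2, -2 scale by a factor of -1 each step.
step 4: 1 + 2 → 3
step 5: 3 − 2 → 1

1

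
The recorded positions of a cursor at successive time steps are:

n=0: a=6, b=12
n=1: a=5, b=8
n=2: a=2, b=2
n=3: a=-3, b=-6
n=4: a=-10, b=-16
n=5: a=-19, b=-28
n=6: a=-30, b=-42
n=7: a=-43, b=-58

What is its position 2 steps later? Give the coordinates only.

a=-75, b=-96

Successive displacements: (-1, -4), (-3, -6), (-5, -8), (-7, -10), (-9, -12), (-11, -14), (-13, -16) — each changes by (-2, -2).
step 8: a=-43, b=-58 + (-15, -18) → a=-58, b=-76
step 9: a=-58, b=-76 + (-17, -20) → a=-75, b=-96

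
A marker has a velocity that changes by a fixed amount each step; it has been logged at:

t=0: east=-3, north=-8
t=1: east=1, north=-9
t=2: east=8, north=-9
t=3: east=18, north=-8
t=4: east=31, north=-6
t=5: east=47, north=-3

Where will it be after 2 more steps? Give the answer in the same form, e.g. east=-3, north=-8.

east=88, north=6

Successive displacements: (+4, -1), (+7, +0), (+10, +1), (+13, +2), (+16, +3) — each changes by (+3, +1).
step 6: east=47, north=-3 + (+19, +4) → east=66, north=1
step 7: east=66, north=1 + (+22, +5) → east=88, north=6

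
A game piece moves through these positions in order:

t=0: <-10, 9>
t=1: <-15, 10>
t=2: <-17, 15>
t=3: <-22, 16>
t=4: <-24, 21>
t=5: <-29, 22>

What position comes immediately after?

Step-to-step displacements: <-5, +1>, <-2, +5>, <-5, +1>, <-2, +5>, <-5, +1> — a repeating cycle of length 2.
step 6: apply <-2, +5> → <-31, 27>

<-31, 27>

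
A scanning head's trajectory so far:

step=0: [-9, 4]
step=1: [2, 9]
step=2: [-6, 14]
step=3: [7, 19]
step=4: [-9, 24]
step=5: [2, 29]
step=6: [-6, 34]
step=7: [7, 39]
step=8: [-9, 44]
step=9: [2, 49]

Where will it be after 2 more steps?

[7, 59]

First: cycles through -9, 2, -6, 7 every 4 steps. Step 11 lands at position 3 of the cycle → 7.
Second: linear, +5 per step → 59 at step 11.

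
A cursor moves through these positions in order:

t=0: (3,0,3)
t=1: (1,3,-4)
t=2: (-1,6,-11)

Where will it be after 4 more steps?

(-9,18,-39)

Each step adds (-2,+3,-7) to the position.
step 3: (-1,6,-11) + (-2,+3,-7) → (-3,9,-18)
step 4: (-3,9,-18) + (-2,+3,-7) → (-5,12,-25)
step 5: (-5,12,-25) + (-2,+3,-7) → (-7,15,-32)
step 6: (-7,15,-32) + (-2,+3,-7) → (-9,18,-39)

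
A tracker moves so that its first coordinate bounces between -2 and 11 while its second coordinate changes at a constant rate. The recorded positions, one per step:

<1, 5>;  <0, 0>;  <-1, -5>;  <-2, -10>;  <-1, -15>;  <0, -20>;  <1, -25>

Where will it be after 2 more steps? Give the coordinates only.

<3, -35>

The first coordinate reflects between -2 and 11, moving 1 per step.
  step 7: 1 → 2
  step 8: 2 → 3
The second coordinate changes by -5 each step: at step 8 it is -35.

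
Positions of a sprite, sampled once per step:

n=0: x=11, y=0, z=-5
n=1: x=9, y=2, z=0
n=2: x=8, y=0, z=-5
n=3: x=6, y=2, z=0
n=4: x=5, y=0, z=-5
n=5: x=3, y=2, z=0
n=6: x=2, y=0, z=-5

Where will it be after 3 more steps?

The moves between consecutive positions are (-2, +2, +5), (-1, -2, -5), (-2, +2, +5), (-1, -2, -5), (-2, +2, +5), (-1, -2, -5); they repeat the 2-cycle [(-2, +2, +5), (-1, -2, -5)].
step 7: apply (-2, +2, +5) → x=0, y=2, z=0
step 8: apply (-1, -2, -5) → x=-1, y=0, z=-5
step 9: apply (-2, +2, +5) → x=-3, y=2, z=0

x=-3, y=2, z=0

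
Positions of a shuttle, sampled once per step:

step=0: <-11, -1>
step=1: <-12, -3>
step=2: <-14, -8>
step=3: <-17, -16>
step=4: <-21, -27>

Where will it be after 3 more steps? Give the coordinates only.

<-39, -78>

First differences are <-1, -2>, <-2, -5>, <-3, -8>, <-4, -11>; their common second difference is <-1, -3> (constant acceleration).
step 5: <-21, -27> + <-5, -14> → <-26, -41>
step 6: <-26, -41> + <-6, -17> → <-32, -58>
step 7: <-32, -58> + <-7, -20> → <-39, -78>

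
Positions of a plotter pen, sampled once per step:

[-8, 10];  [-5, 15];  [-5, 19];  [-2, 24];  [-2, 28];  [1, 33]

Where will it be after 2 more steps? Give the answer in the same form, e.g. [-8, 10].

Differencing gives [+3, +5], [+0, +4], [+3, +5], [+0, +4], [+3, +5]. This is the pattern [+3, +5], [+0, +4] repeated.
step 6: apply [+0, +4] → [1, 37]
step 7: apply [+3, +5] → [4, 42]

[4, 42]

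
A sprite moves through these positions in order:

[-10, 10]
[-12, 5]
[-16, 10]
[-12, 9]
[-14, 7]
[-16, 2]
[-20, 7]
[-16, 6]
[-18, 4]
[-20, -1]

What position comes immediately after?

[-24, 4]

Differencing gives [-2, -5], [-4, +5], [+4, -1], [-2, -2], [-2, -5], [-4, +5], [+4, -1], [-2, -2], [-2, -5]. This is the pattern [-2, -5], [-4, +5], [+4, -1], [-2, -2] repeated.
step 10: apply [-4, +5] → [-24, 4]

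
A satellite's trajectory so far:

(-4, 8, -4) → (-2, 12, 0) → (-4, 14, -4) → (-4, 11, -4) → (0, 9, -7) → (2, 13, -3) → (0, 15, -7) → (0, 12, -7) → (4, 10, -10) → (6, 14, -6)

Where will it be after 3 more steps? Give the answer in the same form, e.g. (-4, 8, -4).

(8, 11, -13)

Differencing gives (+2, +4, +4), (-2, +2, -4), (+0, -3, +0), (+4, -2, -3), (+2, +4, +4), (-2, +2, -4), (+0, -3, +0), (+4, -2, -3), (+2, +4, +4). This is the pattern (+2, +4, +4), (-2, +2, -4), (+0, -3, +0), (+4, -2, -3) repeated.
step 10: apply (-2, +2, -4) → (4, 16, -10)
step 11: apply (+0, -3, +0) → (4, 13, -10)
step 12: apply (+4, -2, -3) → (8, 11, -13)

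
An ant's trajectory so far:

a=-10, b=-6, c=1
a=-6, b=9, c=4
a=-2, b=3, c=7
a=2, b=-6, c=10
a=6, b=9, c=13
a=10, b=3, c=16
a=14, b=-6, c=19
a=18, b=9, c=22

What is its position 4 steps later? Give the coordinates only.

a=34, b=3, c=34

The a coordinate changes by +4 each step, so at step 11 it is -10 + 11·(4) = 34.
The b coordinate repeats the cycle [-6, 9, 3] with period 3; step 11 mod 3 = 2, giving 3.
The c coordinate changes by +3 each step, so at step 11 it is 1 + 11·(3) = 34.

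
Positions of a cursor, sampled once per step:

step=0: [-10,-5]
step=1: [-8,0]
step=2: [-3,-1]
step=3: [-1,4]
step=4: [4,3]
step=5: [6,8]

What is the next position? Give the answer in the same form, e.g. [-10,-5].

Differencing gives [+2,+5], [+5,-1], [+2,+5], [+5,-1], [+2,+5]. This is the pattern [+2,+5], [+5,-1] repeated.
step 6: apply [+5,-1] → [11,7]

[11,7]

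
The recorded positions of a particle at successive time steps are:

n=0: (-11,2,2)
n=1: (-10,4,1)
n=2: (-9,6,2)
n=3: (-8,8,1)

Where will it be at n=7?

First: linear, +1 per step → -4 at step 7.
Second: linear, +2 per step → 16 at step 7.
Third: cycles through 2, 1 every 2 steps. Step 7 lands at position 1 of the cycle → 1.

(-4,16,1)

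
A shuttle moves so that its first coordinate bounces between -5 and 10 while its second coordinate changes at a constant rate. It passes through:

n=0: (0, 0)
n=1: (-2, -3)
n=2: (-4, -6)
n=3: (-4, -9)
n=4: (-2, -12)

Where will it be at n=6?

(2, -18)

The first coordinate travels 2 per step and bounces off the walls at -5 and 10.
  step 5: -2 → 0
  step 6: 0 → 2
The second coordinate changes by -3 each step: at step 6 it is -18.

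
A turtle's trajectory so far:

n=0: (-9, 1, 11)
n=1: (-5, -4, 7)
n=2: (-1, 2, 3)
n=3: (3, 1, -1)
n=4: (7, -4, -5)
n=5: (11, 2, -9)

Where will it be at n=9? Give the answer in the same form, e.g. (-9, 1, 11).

First: linear, +4 per step → 27 at step 9.
Second: cycles through 1, -4, 2 every 3 steps. Step 9 lands at position 0 of the cycle → 1.
Third: linear, -4 per step → -25 at step 9.

(27, 1, -25)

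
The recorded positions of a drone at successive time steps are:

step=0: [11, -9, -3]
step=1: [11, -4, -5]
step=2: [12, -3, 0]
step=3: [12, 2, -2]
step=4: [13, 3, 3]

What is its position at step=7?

[14, 14, 4]

Step-to-step displacements: [+0, +5, -2], [+1, +1, +5], [+0, +5, -2], [+1, +1, +5] — a repeating cycle of length 2.
step 5: apply [+0, +5, -2] → [13, 8, 1]
step 6: apply [+1, +1, +5] → [14, 9, 6]
step 7: apply [+0, +5, -2] → [14, 14, 4]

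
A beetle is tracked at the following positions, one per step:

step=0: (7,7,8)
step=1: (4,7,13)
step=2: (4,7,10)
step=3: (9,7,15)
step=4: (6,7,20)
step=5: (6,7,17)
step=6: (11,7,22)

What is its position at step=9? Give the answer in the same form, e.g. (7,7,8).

Differencing gives (-3,+0,+5), (+0,+0,-3), (+5,+0,+5), (-3,+0,+5), (+0,+0,-3), (+5,+0,+5). This is the pattern (-3,+0,+5), (+0,+0,-3), (+5,+0,+5) repeated.
step 7: apply (-3,+0,+5) → (8,7,27)
step 8: apply (+0,+0,-3) → (8,7,24)
step 9: apply (+5,+0,+5) → (13,7,29)

(13,7,29)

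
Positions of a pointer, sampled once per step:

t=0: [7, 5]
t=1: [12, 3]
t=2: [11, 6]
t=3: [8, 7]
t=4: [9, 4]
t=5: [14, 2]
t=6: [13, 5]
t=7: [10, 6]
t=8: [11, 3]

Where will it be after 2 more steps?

Step-to-step displacements: [+5, -2], [-1, +3], [-3, +1], [+1, -3], [+5, -2], [-1, +3], [-3, +1], [+1, -3] — a repeating cycle of length 4.
step 9: apply [+5, -2] → [16, 1]
step 10: apply [-1, +3] → [15, 4]

[15, 4]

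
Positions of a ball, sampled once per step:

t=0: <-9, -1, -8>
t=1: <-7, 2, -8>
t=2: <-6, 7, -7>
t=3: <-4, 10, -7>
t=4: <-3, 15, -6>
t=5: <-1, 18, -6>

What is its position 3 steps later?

The moves between consecutive positions are <+2, +3, +0>, <+1, +5, +1>, <+2, +3, +0>, <+1, +5, +1>, <+2, +3, +0>; they repeat the 2-cycle [<+2, +3, +0>, <+1, +5, +1>].
step 6: apply <+1, +5, +1> → <0, 23, -5>
step 7: apply <+2, +3, +0> → <2, 26, -5>
step 8: apply <+1, +5, +1> → <3, 31, -4>

<3, 31, -4>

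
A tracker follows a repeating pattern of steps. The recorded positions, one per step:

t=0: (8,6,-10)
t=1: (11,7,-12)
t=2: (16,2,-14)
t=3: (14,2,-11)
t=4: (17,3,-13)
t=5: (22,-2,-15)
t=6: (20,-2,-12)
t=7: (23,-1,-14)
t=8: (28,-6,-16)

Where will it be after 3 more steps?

(34,-10,-17)

Step-to-step displacements: (+3,+1,-2), (+5,-5,-2), (-2,+0,+3), (+3,+1,-2), (+5,-5,-2), (-2,+0,+3), (+3,+1,-2), (+5,-5,-2) — a repeating cycle of length 3.
step 9: apply (-2,+0,+3) → (26,-6,-13)
step 10: apply (+3,+1,-2) → (29,-5,-15)
step 11: apply (+5,-5,-2) → (34,-10,-17)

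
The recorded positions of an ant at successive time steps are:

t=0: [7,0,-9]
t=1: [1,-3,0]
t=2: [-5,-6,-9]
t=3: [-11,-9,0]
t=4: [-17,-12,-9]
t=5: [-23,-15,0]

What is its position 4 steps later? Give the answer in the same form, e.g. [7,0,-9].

First: linear, -6 per step → -47 at step 9.
Second: linear, -3 per step → -27 at step 9.
Third: cycles through -9, 0 every 2 steps. Step 9 lands at position 1 of the cycle → 0.

[-47,-27,0]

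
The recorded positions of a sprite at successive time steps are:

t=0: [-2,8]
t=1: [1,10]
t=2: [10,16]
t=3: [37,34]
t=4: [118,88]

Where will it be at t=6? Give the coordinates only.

[1090,736]

Step-to-step displacements: [+3,+2], [+9,+6], [+27,+18], [+81,+54]; each is 3× the previous.
step 5: [118,88] + [+243,+162] → [361,250]
step 6: [361,250] + [+729,+486] → [1090,736]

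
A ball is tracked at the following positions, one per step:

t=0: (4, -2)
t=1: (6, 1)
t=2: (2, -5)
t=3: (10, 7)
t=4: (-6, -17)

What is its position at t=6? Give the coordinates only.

The jumps are (+2, +3), (-4, -6), (+8, +12), (-16, -24) — a geometric progression with ratio -2.
step 5: (-6, -17) + (+32, +48) → (26, 31)
step 6: (26, 31) + (-64, -96) → (-38, -65)

(-38, -65)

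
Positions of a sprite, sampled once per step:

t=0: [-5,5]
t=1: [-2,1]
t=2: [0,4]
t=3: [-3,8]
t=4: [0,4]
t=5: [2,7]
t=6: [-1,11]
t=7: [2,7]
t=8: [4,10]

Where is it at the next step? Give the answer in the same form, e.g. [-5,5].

[1,14]

Differencing gives [+3,-4], [+2,+3], [-3,+4], [+3,-4], [+2,+3], [-3,+4], [+3,-4], [+2,+3]. This is the pattern [+3,-4], [+2,+3], [-3,+4] repeated.
step 9: apply [-3,+4] → [1,14]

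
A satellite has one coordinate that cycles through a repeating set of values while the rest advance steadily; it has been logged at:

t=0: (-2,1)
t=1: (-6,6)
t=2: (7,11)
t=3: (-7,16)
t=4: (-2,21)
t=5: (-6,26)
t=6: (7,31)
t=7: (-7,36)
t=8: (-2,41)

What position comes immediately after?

(-6,46)

First: cycles through -2, -6, 7, -7 every 4 steps. Step 9 lands at position 1 of the cycle → -6.
Second: linear, +5 per step → 46 at step 9.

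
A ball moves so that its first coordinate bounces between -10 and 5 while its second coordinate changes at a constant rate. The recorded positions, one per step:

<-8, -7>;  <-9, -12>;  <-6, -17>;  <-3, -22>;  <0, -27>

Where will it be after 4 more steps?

The first coordinate reflects between -10 and 5, moving 3 per step.
  step 5: 0 → 3
  step 6: 3 → 4
  step 7: 4 → 1
  step 8: 1 → -2
The second coordinate changes by -5 each step: at step 8 it is -47.

<-2, -47>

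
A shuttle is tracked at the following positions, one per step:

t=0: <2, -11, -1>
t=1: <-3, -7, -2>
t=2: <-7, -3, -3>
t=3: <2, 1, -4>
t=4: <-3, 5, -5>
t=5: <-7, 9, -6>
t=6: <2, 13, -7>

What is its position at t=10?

The first coordinate repeats the cycle [2, -3, -7] with period 3; step 10 mod 3 = 1, giving -3.
The second coordinate changes by +4 each step, so at step 10 it is -11 + 10·(4) = 29.
The third coordinate changes by -1 each step, so at step 10 it is -1 + 10·(-1) = -11.

<-3, 29, -11>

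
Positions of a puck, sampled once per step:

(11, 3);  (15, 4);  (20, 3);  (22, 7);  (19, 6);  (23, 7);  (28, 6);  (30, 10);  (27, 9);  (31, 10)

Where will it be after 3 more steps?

(35, 12)

Step-to-step displacements: (+4, +1), (+5, -1), (+2, +4), (-3, -1), (+4, +1), (+5, -1), (+2, +4), (-3, -1), (+4, +1) — a repeating cycle of length 4.
step 10: apply (+5, -1) → (36, 9)
step 11: apply (+2, +4) → (38, 13)
step 12: apply (-3, -1) → (35, 12)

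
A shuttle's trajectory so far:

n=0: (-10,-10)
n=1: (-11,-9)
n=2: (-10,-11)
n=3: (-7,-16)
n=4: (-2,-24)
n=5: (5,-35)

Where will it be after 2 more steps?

Taking differences between consecutive positions: (-1,+1), (+1,-2), (+3,-5), (+5,-8), (+7,-11). These grow by (+2,-3) each step.
step 6: (5,-35) + (+9,-14) → (14,-49)
step 7: (14,-49) + (+11,-17) → (25,-66)

(25,-66)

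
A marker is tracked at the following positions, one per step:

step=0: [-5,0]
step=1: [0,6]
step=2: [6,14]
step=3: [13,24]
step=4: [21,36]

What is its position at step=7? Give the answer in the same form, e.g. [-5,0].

[51,84]

Taking differences between consecutive positions: [+5,+6], [+6,+8], [+7,+10], [+8,+12]. These grow by [+1,+2] each step.
step 5: [21,36] + [+9,+14] → [30,50]
step 6: [30,50] + [+10,+16] → [40,66]
step 7: [40,66] + [+11,+18] → [51,84]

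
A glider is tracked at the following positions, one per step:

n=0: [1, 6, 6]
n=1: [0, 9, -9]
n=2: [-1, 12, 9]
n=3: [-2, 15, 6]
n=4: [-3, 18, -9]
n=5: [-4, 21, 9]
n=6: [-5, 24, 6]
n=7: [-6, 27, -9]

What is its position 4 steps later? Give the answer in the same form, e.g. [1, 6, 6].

[-10, 39, 9]

The first coordinate changes by -1 each step, so at step 11 it is 1 + 11·(-1) = -10.
The second coordinate changes by +3 each step, so at step 11 it is 6 + 11·(3) = 39.
The third coordinate repeats the cycle [6, -9, 9] with period 3; step 11 mod 3 = 2, giving 9.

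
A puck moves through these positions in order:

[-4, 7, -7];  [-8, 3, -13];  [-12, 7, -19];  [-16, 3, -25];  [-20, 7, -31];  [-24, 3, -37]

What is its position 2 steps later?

The first coordinate changes by -4 each step, so at step 7 it is -4 + 7·(-4) = -32.
The second coordinate repeats the cycle [7, 3] with period 2; step 7 mod 2 = 1, giving 3.
The third coordinate changes by -6 each step, so at step 7 it is -7 + 7·(-6) = -49.

[-32, 3, -49]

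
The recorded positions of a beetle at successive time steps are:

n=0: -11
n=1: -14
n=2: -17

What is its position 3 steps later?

-26

Each step adds -3 to the position.
step 3: -17 − 3 → -20
step 4: -20 − 3 → -23
step 5: -23 − 3 → -26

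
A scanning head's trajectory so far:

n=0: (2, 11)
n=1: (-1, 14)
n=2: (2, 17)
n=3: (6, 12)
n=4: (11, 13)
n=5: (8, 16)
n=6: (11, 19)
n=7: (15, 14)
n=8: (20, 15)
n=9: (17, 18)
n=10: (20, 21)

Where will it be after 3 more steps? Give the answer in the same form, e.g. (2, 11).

Step-to-step displacements: (-3, +3), (+3, +3), (+4, -5), (+5, +1), (-3, +3), (+3, +3), (+4, -5), (+5, +1), (-3, +3), (+3, +3) — a repeating cycle of length 4.
step 11: apply (+4, -5) → (24, 16)
step 12: apply (+5, +1) → (29, 17)
step 13: apply (-3, +3) → (26, 20)

(26, 20)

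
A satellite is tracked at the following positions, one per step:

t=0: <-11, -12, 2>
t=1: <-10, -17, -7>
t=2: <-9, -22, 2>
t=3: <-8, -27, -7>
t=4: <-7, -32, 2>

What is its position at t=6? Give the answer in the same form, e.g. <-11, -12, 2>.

<-5, -42, 2>

First: linear, +1 per step → -5 at step 6.
Second: linear, -5 per step → -42 at step 6.
Third: cycles through 2, -7 every 2 steps. Step 6 lands at position 0 of the cycle → 2.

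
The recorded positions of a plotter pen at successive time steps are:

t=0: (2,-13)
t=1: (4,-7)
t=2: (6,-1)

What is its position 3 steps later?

(12,17)

Each step adds (+2,+6) to the position.
step 3: (6,-1) + (+2,+6) → (8,5)
step 4: (8,5) + (+2,+6) → (10,11)
step 5: (10,11) + (+2,+6) → (12,17)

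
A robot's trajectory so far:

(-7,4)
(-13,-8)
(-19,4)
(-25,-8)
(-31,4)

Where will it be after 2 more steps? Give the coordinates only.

First: linear, -6 per step → -43 at step 6.
Second: cycles through 4, -8 every 2 steps. Step 6 lands at position 0 of the cycle → 4.

(-43,4)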